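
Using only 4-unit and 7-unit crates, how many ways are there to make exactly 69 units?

Need nonnegative integers with 4j + 7k = 69.
gcd(4, 7) = 1, and 4·(2) + 7·(-1) = 1.
So (j₀, k₀) = (138, -69); general j = 138 + 7t, k = -69 - 4t.
j ≥ 0 ⇒ t ≥ -19; k ≥ 0 ⇒ t ≤ -18. That's 2 values of t.

2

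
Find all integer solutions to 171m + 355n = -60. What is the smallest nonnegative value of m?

gcd(355, 171):
  355 = 2×171 + 13
  171 = 13×13 + 2
  13 = 6×2 + 1
  2 = 2×1
so gcd(355, 171) = 1.
1 divides -60, so solutions exist.
Back-substitute for Bézout coefficients:
  1 = 13 - 6×2
  ... = 171×(-164) + 355×(79)
Scale by -60/1 = -60: (m₀, n₀) = (9840, -4740).
General solution: m = 9840 + 355t, n = -4740 - 171t for integer t.
m ≥ 0: smallest is 9840 mod 355 = 255 (at t = -27), with n = -123.

255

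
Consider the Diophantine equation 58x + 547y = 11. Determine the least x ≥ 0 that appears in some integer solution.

gcd(547, 58):
  547 = 9·58 + 25
  58 = 2·25 + 8
  25 = 3·8 + 1
  8 = 8·1
so gcd(547, 58) = 1.
1 divides 11, so solutions exist.
Back-substitute for Bézout coefficients:
  1 = 25 - 3·8
  ... = 58·(-66) + 547·(7)
Scale by 11/1 = 11: (x₀, y₀) = (-726, 77).
General solution: x = -726 + 547t, y = 77 - 58t for integer t.
x ≥ 0: smallest is -726 mod 547 = 368 (at t = 2), with y = -39.

368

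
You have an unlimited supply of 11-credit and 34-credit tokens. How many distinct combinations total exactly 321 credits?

1

Need nonnegative integers with 11j + 34k = 321.
gcd(11, 34) = 1, and 11·(-3) + 34·(1) = 1.
So (j₀, k₀) = (-963, 321); general j = -963 + 34t, k = 321 - 11t.
j ≥ 0 ⇒ t ≥ 29; k ≥ 0 ⇒ t ≤ 29. That's 1 value of t.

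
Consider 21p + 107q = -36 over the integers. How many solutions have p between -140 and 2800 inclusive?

28

gcd(107, 21) = 1.
By Bézout, 21×(51) + 107×(-10) = 1.
Particular solution: (90, -18).
General solution: p = 90 + 107t, q = -18 - 21t for integer t.
-140 ≤ 90 + 107t ≤ 2800 gives t ∈ [-2, 25], which is 28 values.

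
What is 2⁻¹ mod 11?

gcd(11, 2):
  11 = 5×2 + 1
  2 = 2×1
so gcd(11, 2) = 1.
Back-substitute for Bézout coefficients:
  1 = 11 - 5×2
  ... = 2×(-5) + 11×(1)
So 2×-5 ≡ 1 (mod 11), and -5 mod 11 = 6.

6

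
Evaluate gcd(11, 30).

gcd(30, 11) = 1  (30 = 2×11 + 8, 11 = 1×8 + 3, 8 = 2×3 + 2, 3 = 1×2 + 1, 2 = 2×1).

1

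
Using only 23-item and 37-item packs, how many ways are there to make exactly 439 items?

Need nonnegative integers with 23j + 37k = 439.
gcd(23, 37) = 1, and 23·(-8) + 37·(5) = 1.
So (j₀, k₀) = (-3512, 2195); general j = -3512 + 37t, k = 2195 - 23t.
j ≥ 0 ⇒ t ≥ 95; k ≥ 0 ⇒ t ≤ 95. That's 1 value of t.

1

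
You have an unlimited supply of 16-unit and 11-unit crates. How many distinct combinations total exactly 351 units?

2

Need nonnegative integers with 16j + 11k = 351.
gcd(16, 11) = 1, and 16·(-2) + 11·(3) = 1.
So (j₀, k₀) = (-702, 1053); general j = -702 + 11t, k = 1053 - 16t.
j ≥ 0 ⇒ t ≥ 64; k ≥ 0 ⇒ t ≤ 65. That's 2 values of t.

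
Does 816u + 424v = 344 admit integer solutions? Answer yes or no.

yes

gcd(816, 424):
  816 = 1×424 + 392
  424 = 1×392 + 32
  392 = 12×32 + 8
  32 = 4×8
so gcd(816, 424) = 8.
8 divides 344, so integer solutions exist.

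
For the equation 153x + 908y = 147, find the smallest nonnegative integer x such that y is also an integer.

gcd(908, 153) = 1  (908 = 5*153 + 143, 153 = 1*143 + 10, 143 = 14*10 + 3, 10 = 3*3 + 1, 3 = 3*1).
1 divides 147, so solutions exist.
Back-substituting, 153*(273) + 908*(-46) = 1.
Scale by 147/1 = 147: (x₀, y₀) = (40131, -6762).
General solution: x = 40131 + 908t, y = -6762 - 153t for integer t.
x ≥ 0: smallest is 40131 mod 908 = 179 (at t = -44), with y = -30.

179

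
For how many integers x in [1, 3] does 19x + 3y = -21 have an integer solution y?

gcd(19, 3):
  19 = 6·3 + 1
  3 = 3·1
so gcd(19, 3) = 1.
Back-substitute for Bézout coefficients:
  1 = 19 - 6·3
  ... = 19·(1) + 3·(-6)
Scale by -21: particular solution (-21, 126); reduce x mod 3: (0, -7).
General solution: x = 0 + 3t, y = -7 - 19t for integer t.
1 ≤ 0 + 3t ≤ 3 gives t ∈ [1, 1], which is 1 value.

1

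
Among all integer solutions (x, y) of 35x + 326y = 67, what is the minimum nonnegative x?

gcd(326, 35) = 1.
1 divides 67, so solutions exist.
By Bézout, 35*(-149) + 326*(16) = 1.
Scale by 67/1 = 67: (x₀, y₀) = (-9983, 1072).
General solution: x = -9983 + 326t, y = 1072 - 35t for integer t.
x ≥ 0: smallest is -9983 mod 326 = 123 (at t = 31), with y = -13.

123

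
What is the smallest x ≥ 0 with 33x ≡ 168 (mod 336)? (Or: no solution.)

gcd(336, 33) = 3.
3 divides 168, so solutions exist.
By Bézout, 33·(51) + 336·(-5) = 3.
So 33·(51) ≡ 3 (mod 336); multiply by 56: x ≡ 2856 (mod 112).
Smallest nonnegative: x = 2856 mod 112 = 56.

56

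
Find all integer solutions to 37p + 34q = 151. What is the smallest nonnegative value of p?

gcd(37, 34):
  37 = 1·34 + 3
  34 = 11·3 + 1
  3 = 3·1
so gcd(37, 34) = 1.
1 divides 151, so solutions exist.
Back-substitute for Bézout coefficients:
  1 = 34 - 11·3
  ... = 37·(-11) + 34·(12)
Scale by 151/1 = 151: (p₀, q₀) = (-1661, 1812).
General solution: p = -1661 + 34t, q = 1812 - 37t for integer t.
p ≥ 0: smallest is -1661 mod 34 = 5 (at t = 49), with q = -1.

5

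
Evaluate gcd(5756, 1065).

1

gcd(5756, 1065) = 1  (5756 = 5×1065 + 431, 1065 = 2×431 + 203, 431 = 2×203 + 25, 203 = 8×25 + 3, 25 = 8×3 + 1, 3 = 3×1).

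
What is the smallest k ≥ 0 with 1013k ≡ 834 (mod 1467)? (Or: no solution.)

1407

gcd(1467, 1013):
  1467 = 1×1013 + 454
  1013 = 2×454 + 105
  454 = 4×105 + 34
  105 = 3×34 + 3
  34 = 11×3 + 1
  3 = 3×1
so gcd(1467, 1013) = 1.
1 divides 834, so solutions exist.
Back-substitute for Bézout coefficients:
  1 = 34 - 11×3
  ... = 1013×(-475) + 1467×(328)
So 1013×(-475) ≡ 1 (mod 1467); multiply by 834: k ≡ -396150 (mod 1467).
Smallest nonnegative: k = -396150 mod 1467 = 1407.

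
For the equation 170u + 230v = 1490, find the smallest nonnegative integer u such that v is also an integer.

gcd(230, 170) = 10.
10 divides 1490, so solutions exist.
By Bézout, 170×(-4) + 230×(3) = 10.
Scale by 1490/10 = 149: (u₀, v₀) = (-596, 447).
General solution: u = -596 + 23t, v = 447 - 17t for integer t.
u ≥ 0: smallest is -596 mod 23 = 2 (at t = 26), with v = 5.

2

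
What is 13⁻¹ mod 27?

gcd(27, 13) = 1.
By Bézout, 13×(-2) + 27×(1) = 1.
So 13×-2 ≡ 1 (mod 27), and -2 mod 27 = 25.

25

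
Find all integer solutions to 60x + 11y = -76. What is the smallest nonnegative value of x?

gcd(60, 11) = 1  (60 = 5×11 + 5, 11 = 2×5 + 1, 5 = 5×1).
1 divides -76, so solutions exist.
Back-substituting, 60×(-2) + 11×(11) = 1.
Scale by -76/1 = -76: (x₀, y₀) = (152, -836).
General solution: x = 152 + 11t, y = -836 - 60t for integer t.
x ≥ 0: smallest is 152 mod 11 = 9 (at t = -13), with y = -56.

9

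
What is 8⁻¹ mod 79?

gcd(79, 8):
  79 = 9·8 + 7
  8 = 1·7 + 1
  7 = 7·1
so gcd(79, 8) = 1.
Back-substitute for Bézout coefficients:
  1 = 8 - 1·7
  ... = 8·(10) + 79·(-1)
So 8·10 ≡ 1 (mod 79), and 10 mod 79 = 10.

10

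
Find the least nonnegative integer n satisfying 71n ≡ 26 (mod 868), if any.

gcd(868, 71):
  868 = 12×71 + 16
  71 = 4×16 + 7
  16 = 2×7 + 2
  7 = 3×2 + 1
  2 = 2×1
so gcd(868, 71) = 1.
1 divides 26, so solutions exist.
Back-substitute for Bézout coefficients:
  1 = 7 - 3×2
  ... = 71×(379) + 868×(-31)
So 71×(379) ≡ 1 (mod 868); multiply by 26: n ≡ 9854 (mod 868).
Smallest nonnegative: n = 9854 mod 868 = 306.

306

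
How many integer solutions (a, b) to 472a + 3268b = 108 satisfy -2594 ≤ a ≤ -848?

2

gcd(3268, 472):
  3268 = 6*472 + 436
  472 = 1*436 + 36
  436 = 12*36 + 4
  36 = 9*4
so gcd(3268, 472) = 4.
Back-substitute for Bézout coefficients:
  4 = 436 - 12*36
  ... = 472*(-90) + 3268*(13)
Scale by 27: particular solution (-2430, 351); reduce a mod 817: (21, -3).
General solution: a = 21 + 817t, b = -3 - 118t for integer t.
-2594 ≤ 21 + 817t ≤ -848 gives t ∈ [-3, -2], which is 2 values.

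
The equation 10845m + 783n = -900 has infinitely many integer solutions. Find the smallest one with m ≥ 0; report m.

1

gcd(10845, 783) = 9.
9 divides -900, so solutions exist.
By Bézout, 10845·(20) + 783·(-277) = 9.
Scale by -900/9 = -100: (m₀, n₀) = (-2000, 27700).
General solution: m = -2000 + 87t, n = 27700 - 1205t for integer t.
m ≥ 0: smallest is -2000 mod 87 = 1 (at t = 23), with n = -15.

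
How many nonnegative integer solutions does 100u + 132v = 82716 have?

gcd(132, 100) = 4  (132 = 1×100 + 32, 100 = 3×32 + 4, 32 = 8×4).
Back-substituting, 100×(4) + 132×(-3) = 4.
Scale by 20679: one solution is (82716, -62037). Reduce u mod 33: (18, 613).
General: u = 18 + 33t, v = 613 - 25t.
u ≥ 0 ⇒ t ≥ 0; v ≥ 0 ⇒ t ≤ 24. So t ∈ [0, 24]: 25 solutions.

25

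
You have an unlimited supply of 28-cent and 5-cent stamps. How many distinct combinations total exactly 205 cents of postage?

Need nonnegative integers with 28j + 5k = 205.
gcd(28, 5) = 1, and 28·(2) + 5·(-11) = 1.
So (j₀, k₀) = (410, -2255); general j = 410 + 5t, k = -2255 - 28t.
j ≥ 0 ⇒ t ≥ -82; k ≥ 0 ⇒ t ≤ -81. That's 2 values of t.

2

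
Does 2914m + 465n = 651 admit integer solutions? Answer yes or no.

yes

gcd(2914, 465) = 31.
31 divides 651, so integer solutions exist.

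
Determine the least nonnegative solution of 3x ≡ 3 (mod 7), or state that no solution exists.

1

gcd(7, 3):
  7 = 2*3 + 1
  3 = 3*1
so gcd(7, 3) = 1.
1 divides 3, so solutions exist.
Back-substitute for Bézout coefficients:
  1 = 7 - 2*3
  ... = 3*(-2) + 7*(1)
So 3*(-2) ≡ 1 (mod 7); multiply by 3: x ≡ -6 (mod 7).
Smallest nonnegative: x = -6 mod 7 = 1.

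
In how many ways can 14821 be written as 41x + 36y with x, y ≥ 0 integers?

10

gcd(41, 36):
  41 = 1*36 + 5
  36 = 7*5 + 1
  5 = 5*1
so gcd(41, 36) = 1.
Back-substitute for Bézout coefficients:
  1 = 36 - 7*5
  ... = 41*(-7) + 36*(8)
Scale by 14821: one solution is (-103747, 118568). Reduce x mod 36: (5, 406).
General: x = 5 + 36t, y = 406 - 41t.
x ≥ 0 ⇒ t ≥ 0; y ≥ 0 ⇒ t ≤ 9. So t ∈ [0, 9]: 10 solutions.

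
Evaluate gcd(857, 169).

gcd(857, 169):
  857 = 5*169 + 12
  169 = 14*12 + 1
  12 = 12*1
so gcd(857, 169) = 1.

1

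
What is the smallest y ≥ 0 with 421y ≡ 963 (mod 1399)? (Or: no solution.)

956

gcd(1399, 421) = 1  (1399 = 3*421 + 136, 421 = 3*136 + 13, 136 = 10*13 + 6, 13 = 2*6 + 1, 6 = 6*1).
1 divides 963, so solutions exist.
Back-substituting, 421*(216) + 1399*(-65) = 1.
So 421*(216) ≡ 1 (mod 1399); multiply by 963: y ≡ 208008 (mod 1399).
Smallest nonnegative: y = 208008 mod 1399 = 956.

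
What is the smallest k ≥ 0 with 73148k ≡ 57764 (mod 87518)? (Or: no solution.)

gcd(87518, 73148):
  87518 = 1×73148 + 14370
  73148 = 5×14370 + 1298
  14370 = 11×1298 + 92
  1298 = 14×92 + 10
  92 = 9×10 + 2
  10 = 5×2
so gcd(87518, 73148) = 2.
2 divides 57764, so solutions exist.
Back-substitute for Bézout coefficients:
  2 = 92 - 9×10
  ... = 73148×(-8563) + 87518×(7157)
So 73148×(-8563) ≡ 2 (mod 87518); multiply by 28882: k ≡ -247316566 (mod 43759).
Smallest nonnegative: k = -247316566 mod 43759 = 9302.

9302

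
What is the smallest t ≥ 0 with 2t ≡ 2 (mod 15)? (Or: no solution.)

1

gcd(15, 2) = 1.
1 divides 2, so solutions exist.
By Bézout, 2*(-7) + 15*(1) = 1.
So 2*(-7) ≡ 1 (mod 15); multiply by 2: t ≡ -14 (mod 15).
Smallest nonnegative: t = -14 mod 15 = 1.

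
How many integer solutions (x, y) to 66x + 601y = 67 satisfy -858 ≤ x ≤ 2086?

5

gcd(601, 66) = 1.
By Bézout, 66×(-173) + 601×(19) = 1.
Particular solution: (429, -47).
General solution: x = 429 + 601t, y = -47 - 66t for integer t.
-858 ≤ 429 + 601t ≤ 2086 gives t ∈ [-2, 2], which is 5 values.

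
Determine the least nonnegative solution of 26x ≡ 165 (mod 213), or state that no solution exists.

162

gcd(213, 26):
  213 = 8*26 + 5
  26 = 5*5 + 1
  5 = 5*1
so gcd(213, 26) = 1.
1 divides 165, so solutions exist.
Back-substitute for Bézout coefficients:
  1 = 26 - 5*5
  ... = 26*(41) + 213*(-5)
So 26*(41) ≡ 1 (mod 213); multiply by 165: x ≡ 6765 (mod 213).
Smallest nonnegative: x = 6765 mod 213 = 162.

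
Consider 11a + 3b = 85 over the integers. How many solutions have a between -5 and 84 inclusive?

gcd(11, 3) = 1  (11 = 3·3 + 2, 3 = 1·2 + 1, 2 = 2·1).
Back-substituting, 11·(-1) + 3·(4) = 1.
Scale by 85: particular solution (-85, 340); reduce a mod 3: (2, 21).
General solution: a = 2 + 3t, b = 21 - 11t for integer t.
-5 ≤ 2 + 3t ≤ 84 gives t ∈ [-2, 27], which is 30 values.

30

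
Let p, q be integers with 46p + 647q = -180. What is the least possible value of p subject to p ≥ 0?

193

gcd(647, 46):
  647 = 14×46 + 3
  46 = 15×3 + 1
  3 = 3×1
so gcd(647, 46) = 1.
1 divides -180, so solutions exist.
Back-substitute for Bézout coefficients:
  1 = 46 - 15×3
  ... = 46×(211) + 647×(-15)
Scale by -180/1 = -180: (p₀, q₀) = (-37980, 2700).
General solution: p = -37980 + 647t, q = 2700 - 46t for integer t.
p ≥ 0: smallest is -37980 mod 647 = 193 (at t = 59), with q = -14.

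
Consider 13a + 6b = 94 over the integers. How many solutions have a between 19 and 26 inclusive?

1

gcd(13, 6):
  13 = 2×6 + 1
  6 = 6×1
so gcd(13, 6) = 1.
Back-substitute for Bézout coefficients:
  1 = 13 - 2×6
  ... = 13×(1) + 6×(-2)
Scale by 94: particular solution (94, -188); reduce a mod 6: (4, 7).
General solution: a = 4 + 6t, b = 7 - 13t for integer t.
19 ≤ 4 + 6t ≤ 26 gives t ∈ [3, 3], which is 1 value.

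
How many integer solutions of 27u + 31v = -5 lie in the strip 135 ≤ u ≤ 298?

gcd(31, 27):
  31 = 1*27 + 4
  27 = 6*4 + 3
  4 = 1*3 + 1
  3 = 3*1
so gcd(31, 27) = 1.
Back-substitute for Bézout coefficients:
  1 = 4 - 1*3
  ... = 27*(-8) + 31*(7)
Scale by -5: particular solution (40, -35); reduce u mod 31: (9, -8).
General solution: u = 9 + 31t, v = -8 - 27t for integer t.
135 ≤ 9 + 31t ≤ 298 gives t ∈ [5, 9], which is 5 values.

5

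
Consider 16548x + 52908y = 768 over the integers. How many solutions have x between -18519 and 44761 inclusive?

15

gcd(52908, 16548) = 12  (52908 = 3·16548 + 3264, 16548 = 5·3264 + 228, 3264 = 14·228 + 72, 228 = 3·72 + 12, 72 = 6·12).
Back-substituting, 16548·(697) + 52908·(-218) = 12.
Scale by 64: particular solution (44608, -13952); reduce x mod 4409: (518, -162).
General solution: x = 518 + 4409t, y = -162 - 1379t for integer t.
-18519 ≤ 518 + 4409t ≤ 44761 gives t ∈ [-4, 10], which is 15 values.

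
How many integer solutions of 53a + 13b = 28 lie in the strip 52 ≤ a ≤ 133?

gcd(53, 13) = 1.
By Bézout, 53*(1) + 13*(-4) = 1.
Particular solution: (2, -6).
General solution: a = 2 + 13t, b = -6 - 53t for integer t.
52 ≤ 2 + 13t ≤ 133 gives t ∈ [4, 10], which is 7 values.

7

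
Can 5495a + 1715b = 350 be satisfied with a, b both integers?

gcd(5495, 1715) = 35  (5495 = 3*1715 + 350, 1715 = 4*350 + 315, 350 = 1*315 + 35, 315 = 9*35).
35 divides 350, so integer solutions exist.

yes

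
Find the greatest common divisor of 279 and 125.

1

gcd(279, 125) = 1  (279 = 2×125 + 29, 125 = 4×29 + 9, 29 = 3×9 + 2, 9 = 4×2 + 1, 2 = 2×1).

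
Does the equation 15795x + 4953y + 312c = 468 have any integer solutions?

gcd(15795, 4953):
  15795 = 3*4953 + 936
  4953 = 5*936 + 273
  936 = 3*273 + 117
  273 = 2*117 + 39
  117 = 3*39
so gcd(15795, 4953) = 39.
gcd(39, 312) = 39.
39 divides 468, so integer solutions exist.

yes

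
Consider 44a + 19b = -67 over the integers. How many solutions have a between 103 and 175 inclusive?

gcd(44, 19) = 1  (44 = 2·19 + 6, 19 = 3·6 + 1, 6 = 6·1).
Back-substituting, 44·(-3) + 19·(7) = 1.
Scale by -67: particular solution (201, -469); reduce a mod 19: (11, -29).
General solution: a = 11 + 19t, b = -29 - 44t for integer t.
103 ≤ 11 + 19t ≤ 175 gives t ∈ [5, 8], which is 4 values.

4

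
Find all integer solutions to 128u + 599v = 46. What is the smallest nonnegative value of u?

590

gcd(599, 128):
  599 = 4·128 + 87
  128 = 1·87 + 41
  87 = 2·41 + 5
  41 = 8·5 + 1
  5 = 5·1
so gcd(599, 128) = 1.
1 divides 46, so solutions exist.
Back-substitute for Bézout coefficients:
  1 = 41 - 8·5
  ... = 128·(117) + 599·(-25)
Scale by 46/1 = 46: (u₀, v₀) = (5382, -1150).
General solution: u = 5382 + 599t, v = -1150 - 128t for integer t.
u ≥ 0: smallest is 5382 mod 599 = 590 (at t = -8), with v = -126.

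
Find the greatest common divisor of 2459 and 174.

1

gcd(2459, 174):
  2459 = 14×174 + 23
  174 = 7×23 + 13
  23 = 1×13 + 10
  13 = 1×10 + 3
  10 = 3×3 + 1
  3 = 3×1
so gcd(2459, 174) = 1.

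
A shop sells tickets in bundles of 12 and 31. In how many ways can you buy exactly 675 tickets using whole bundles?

2

Need nonnegative integers with 12j + 31k = 675.
gcd(12, 31) = 1, and 12·(13) + 31·(-5) = 1.
So (j₀, k₀) = (8775, -3375); general j = 8775 + 31t, k = -3375 - 12t.
j ≥ 0 ⇒ t ≥ -283; k ≥ 0 ⇒ t ≤ -282. That's 2 values of t.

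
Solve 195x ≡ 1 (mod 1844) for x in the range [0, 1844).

gcd(1844, 195) = 1.
By Bézout, 195*(435) + 1844*(-46) = 1.
So 195*435 ≡ 1 (mod 1844), and 435 mod 1844 = 435.

435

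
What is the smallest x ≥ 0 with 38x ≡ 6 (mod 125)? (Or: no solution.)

gcd(125, 38) = 1  (125 = 3×38 + 11, 38 = 3×11 + 5, 11 = 2×5 + 1, 5 = 5×1).
1 divides 6, so solutions exist.
Back-substituting, 38×(-23) + 125×(7) = 1.
So 38×(-23) ≡ 1 (mod 125); multiply by 6: x ≡ -138 (mod 125).
Smallest nonnegative: x = -138 mod 125 = 112.

112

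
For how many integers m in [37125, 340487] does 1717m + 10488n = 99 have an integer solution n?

gcd(10488, 1717) = 1.
By Bézout, 1717×(733) + 10488×(-120) = 1.
Particular solution: (9639, -1578).
General solution: m = 9639 + 10488t, n = -1578 - 1717t for integer t.
37125 ≤ 9639 + 10488t ≤ 340487 gives t ∈ [3, 31], which is 29 values.

29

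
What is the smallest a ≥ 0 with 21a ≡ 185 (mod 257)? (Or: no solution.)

70

gcd(257, 21) = 1  (257 = 12*21 + 5, 21 = 4*5 + 1, 5 = 5*1).
1 divides 185, so solutions exist.
Back-substituting, 21*(49) + 257*(-4) = 1.
So 21*(49) ≡ 1 (mod 257); multiply by 185: a ≡ 9065 (mod 257).
Smallest nonnegative: a = 9065 mod 257 = 70.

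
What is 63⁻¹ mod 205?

192

gcd(205, 63) = 1  (205 = 3*63 + 16, 63 = 3*16 + 15, 16 = 1*15 + 1, 15 = 15*1).
Back-substituting, 63*(-13) + 205*(4) = 1.
So 63*-13 ≡ 1 (mod 205), and -13 mod 205 = 192.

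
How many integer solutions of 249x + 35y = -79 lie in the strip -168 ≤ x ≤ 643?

23

gcd(249, 35):
  249 = 7·35 + 4
  35 = 8·4 + 3
  4 = 1·3 + 1
  3 = 3·1
so gcd(249, 35) = 1.
Back-substitute for Bézout coefficients:
  1 = 4 - 1·3
  ... = 249·(9) + 35·(-64)
Scale by -79: particular solution (-711, 5056); reduce x mod 35: (24, -173).
General solution: x = 24 + 35t, y = -173 - 249t for integer t.
-168 ≤ 24 + 35t ≤ 643 gives t ∈ [-5, 17], which is 23 values.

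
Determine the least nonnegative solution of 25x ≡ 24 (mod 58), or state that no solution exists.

gcd(58, 25) = 1  (58 = 2×25 + 8, 25 = 3×8 + 1, 8 = 8×1).
1 divides 24, so solutions exist.
Back-substituting, 25×(7) + 58×(-3) = 1.
So 25×(7) ≡ 1 (mod 58); multiply by 24: x ≡ 168 (mod 58).
Smallest nonnegative: x = 168 mod 58 = 52.

52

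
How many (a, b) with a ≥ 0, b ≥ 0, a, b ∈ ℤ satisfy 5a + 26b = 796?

6

gcd(26, 5):
  26 = 5·5 + 1
  5 = 5·1
so gcd(26, 5) = 1.
Back-substitute for Bézout coefficients:
  1 = 26 - 5·5
  ... = 5·(-5) + 26·(1)
Scale by 796: one solution is (-3980, 796). Reduce a mod 26: (24, 26).
General: a = 24 + 26t, b = 26 - 5t.
a ≥ 0 ⇒ t ≥ 0; b ≥ 0 ⇒ t ≤ 5. So t ∈ [0, 5]: 6 solutions.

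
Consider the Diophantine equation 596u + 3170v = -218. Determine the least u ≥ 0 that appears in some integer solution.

1207

gcd(3170, 596) = 2  (3170 = 5×596 + 190, 596 = 3×190 + 26, 190 = 7×26 + 8, 26 = 3×8 + 2, 8 = 4×2).
2 divides -218, so solutions exist.
Back-substituting, 596×(367) + 3170×(-69) = 2.
Scale by -218/2 = -109: (u₀, v₀) = (-40003, 7521).
General solution: u = -40003 + 1585t, v = 7521 - 298t for integer t.
u ≥ 0: smallest is -40003 mod 1585 = 1207 (at t = 26), with v = -227.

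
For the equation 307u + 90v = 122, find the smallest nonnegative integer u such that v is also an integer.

gcd(307, 90) = 1.
1 divides 122, so solutions exist.
By Bézout, 307*(-17) + 90*(58) = 1.
Scale by 122/1 = 122: (u₀, v₀) = (-2074, 7076).
General solution: u = -2074 + 90t, v = 7076 - 307t for integer t.
u ≥ 0: smallest is -2074 mod 90 = 86 (at t = 24), with v = -292.

86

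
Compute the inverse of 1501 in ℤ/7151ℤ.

gcd(7151, 1501):
  7151 = 4×1501 + 1147
  1501 = 1×1147 + 354
  1147 = 3×354 + 85
  354 = 4×85 + 14
  85 = 6×14 + 1
  14 = 14×1
so gcd(7151, 1501) = 1.
Back-substitute for Bézout coefficients:
  1 = 85 - 6×14
  ... = 1501×(-505) + 7151×(106)
So 1501×-505 ≡ 1 (mod 7151), and -505 mod 7151 = 6646.

6646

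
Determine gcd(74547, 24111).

gcd(74547, 24111) = 27  (74547 = 3×24111 + 2214, 24111 = 10×2214 + 1971, 2214 = 1×1971 + 243, 1971 = 8×243 + 27, 243 = 9×27).

27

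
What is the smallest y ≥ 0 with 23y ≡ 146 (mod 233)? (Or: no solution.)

gcd(233, 23):
  233 = 10×23 + 3
  23 = 7×3 + 2
  3 = 1×2 + 1
  2 = 2×1
so gcd(233, 23) = 1.
1 divides 146, so solutions exist.
Back-substitute for Bézout coefficients:
  1 = 3 - 1×2
  ... = 23×(-81) + 233×(8)
So 23×(-81) ≡ 1 (mod 233); multiply by 146: y ≡ -11826 (mod 233).
Smallest nonnegative: y = -11826 mod 233 = 57.

57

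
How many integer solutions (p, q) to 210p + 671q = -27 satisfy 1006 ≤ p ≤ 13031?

18

gcd(671, 210) = 1.
By Bézout, 210×(-131) + 671×(41) = 1.
Particular solution: (182, -57).
General solution: p = 182 + 671t, q = -57 - 210t for integer t.
1006 ≤ 182 + 671t ≤ 13031 gives t ∈ [2, 19], which is 18 values.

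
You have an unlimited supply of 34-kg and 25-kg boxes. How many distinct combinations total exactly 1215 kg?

Need nonnegative integers with 34j + 25k = 1215.
gcd(34, 25) = 1, and 34·(-11) + 25·(15) = 1.
So (j₀, k₀) = (-13365, 18225); general j = -13365 + 25t, k = 18225 - 34t.
j ≥ 0 ⇒ t ≥ 535; k ≥ 0 ⇒ t ≤ 536. That's 2 values of t.

2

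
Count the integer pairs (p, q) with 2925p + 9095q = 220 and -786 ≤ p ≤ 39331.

gcd(9095, 2925) = 5  (9095 = 3*2925 + 320, 2925 = 9*320 + 45, 320 = 7*45 + 5, 45 = 9*5).
Back-substituting, 2925*(-199) + 9095*(64) = 5.
Scale by 44: particular solution (-8756, 2816); reduce p mod 1819: (339, -109).
General solution: p = 339 + 1819t, q = -109 - 585t for integer t.
-786 ≤ 339 + 1819t ≤ 39331 gives t ∈ [0, 21], which is 22 values.

22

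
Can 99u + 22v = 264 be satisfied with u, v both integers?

yes

gcd(99, 22) = 11.
11 divides 264, so integer solutions exist.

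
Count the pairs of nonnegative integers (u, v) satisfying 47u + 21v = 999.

1

gcd(47, 21) = 1  (47 = 2·21 + 5, 21 = 4·5 + 1, 5 = 5·1).
Back-substituting, 47·(-4) + 21·(9) = 1.
Scale by 999: one solution is (-3996, 8991). Reduce u mod 21: (15, 14).
General: u = 15 + 21t, v = 14 - 47t.
u ≥ 0 ⇒ t ≥ 0; v ≥ 0 ⇒ t ≤ 0. So t ∈ [0, 0]: 1 solution.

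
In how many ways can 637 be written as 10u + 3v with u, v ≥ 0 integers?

gcd(10, 3) = 1  (10 = 3×3 + 1, 3 = 3×1).
Back-substituting, 10×(1) + 3×(-3) = 1.
Scale by 637: one solution is (637, -1911). Reduce u mod 3: (1, 209).
General: u = 1 + 3t, v = 209 - 10t.
u ≥ 0 ⇒ t ≥ 0; v ≥ 0 ⇒ t ≤ 20. So t ∈ [0, 20]: 21 solutions.

21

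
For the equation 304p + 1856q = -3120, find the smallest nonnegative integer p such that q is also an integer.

63

gcd(1856, 304) = 16.
16 divides -3120, so solutions exist.
By Bézout, 304*(55) + 1856*(-9) = 16.
Scale by -3120/16 = -195: (p₀, q₀) = (-10725, 1755).
General solution: p = -10725 + 116t, q = 1755 - 19t for integer t.
p ≥ 0: smallest is -10725 mod 116 = 63 (at t = 93), with q = -12.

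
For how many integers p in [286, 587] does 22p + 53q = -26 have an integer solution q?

gcd(53, 22) = 1.
By Bézout, 22*(-12) + 53*(5) = 1.
Particular solution: (47, -20).
General solution: p = 47 + 53t, q = -20 - 22t for integer t.
286 ≤ 47 + 53t ≤ 587 gives t ∈ [5, 10], which is 6 values.

6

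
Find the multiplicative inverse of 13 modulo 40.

gcd(40, 13) = 1  (40 = 3×13 + 1, 13 = 13×1).
Back-substituting, 13×(-3) + 40×(1) = 1.
So 13×-3 ≡ 1 (mod 40), and -3 mod 40 = 37.

37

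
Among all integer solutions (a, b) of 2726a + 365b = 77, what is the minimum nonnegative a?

gcd(2726, 365) = 1.
1 divides 77, so solutions exist.
By Bézout, 2726·(111) + 365·(-829) = 1.
Scale by 77/1 = 77: (a₀, b₀) = (8547, -63833).
General solution: a = 8547 + 365t, b = -63833 - 2726t for integer t.
a ≥ 0: smallest is 8547 mod 365 = 152 (at t = -23), with b = -1135.

152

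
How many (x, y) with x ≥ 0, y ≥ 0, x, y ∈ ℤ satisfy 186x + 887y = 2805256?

gcd(887, 186) = 1  (887 = 4×186 + 143, 186 = 1×143 + 43, 143 = 3×43 + 14, 43 = 3×14 + 1, 14 = 14×1).
Back-substituting, 186×(62) + 887×(-13) = 1.
Scale by 2805256: one solution is (173925872, -36468328). Reduce x mod 887: (251, 3110).
General: x = 251 + 887t, y = 3110 - 186t.
x ≥ 0 ⇒ t ≥ 0; y ≥ 0 ⇒ t ≤ 16. So t ∈ [0, 16]: 17 solutions.

17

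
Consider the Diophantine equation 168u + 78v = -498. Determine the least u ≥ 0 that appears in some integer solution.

gcd(168, 78) = 6.
6 divides -498, so solutions exist.
By Bézout, 168·(-6) + 78·(13) = 6.
Scale by -498/6 = -83: (u₀, v₀) = (498, -1079).
General solution: u = 498 + 13t, v = -1079 - 28t for integer t.
u ≥ 0: smallest is 498 mod 13 = 4 (at t = -38), with v = -15.

4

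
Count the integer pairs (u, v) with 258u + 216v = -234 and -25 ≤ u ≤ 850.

gcd(258, 216) = 6  (258 = 1·216 + 42, 216 = 5·42 + 6, 42 = 7·6).
Back-substituting, 258·(-5) + 216·(6) = 6.
Scale by -39: particular solution (195, -234); reduce u mod 36: (15, -19).
General solution: u = 15 + 36t, v = -19 - 43t for integer t.
-25 ≤ 15 + 36t ≤ 850 gives t ∈ [-1, 23], which is 25 values.

25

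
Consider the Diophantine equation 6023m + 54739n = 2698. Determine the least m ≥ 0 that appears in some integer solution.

2218

gcd(54739, 6023) = 19.
19 divides 2698, so solutions exist.
By Bézout, 6023*(-309) + 54739*(34) = 19.
Scale by 2698/19 = 142: (m₀, n₀) = (-43878, 4828).
General solution: m = -43878 + 2881t, n = 4828 - 317t for integer t.
m ≥ 0: smallest is -43878 mod 2881 = 2218 (at t = 16), with n = -244.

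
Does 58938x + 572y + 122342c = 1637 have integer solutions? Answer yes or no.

gcd(58938, 572) = 22.
gcd(22, 122342) = 22.
22 does not divide 1637 (remainder 9), so no integer solutions.

no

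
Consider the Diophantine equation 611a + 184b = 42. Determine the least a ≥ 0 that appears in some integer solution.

gcd(611, 184) = 1.
1 divides 42, so solutions exist.
By Bézout, 611×(-53) + 184×(176) = 1.
Scale by 42/1 = 42: (a₀, b₀) = (-2226, 7392).
General solution: a = -2226 + 184t, b = 7392 - 611t for integer t.
a ≥ 0: smallest is -2226 mod 184 = 166 (at t = 13), with b = -551.

166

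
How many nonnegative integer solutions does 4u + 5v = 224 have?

gcd(5, 4):
  5 = 1×4 + 1
  4 = 4×1
so gcd(5, 4) = 1.
Back-substitute for Bézout coefficients:
  1 = 5 - 1×4
  ... = 4×(-1) + 5×(1)
Scale by 224: one solution is (-224, 224). Reduce u mod 5: (1, 44).
General: u = 1 + 5t, v = 44 - 4t.
u ≥ 0 ⇒ t ≥ 0; v ≥ 0 ⇒ t ≤ 11. So t ∈ [0, 11]: 12 solutions.

12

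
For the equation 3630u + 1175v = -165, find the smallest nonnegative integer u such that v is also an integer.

gcd(3630, 1175):
  3630 = 3*1175 + 105
  1175 = 11*105 + 20
  105 = 5*20 + 5
  20 = 4*5
so gcd(3630, 1175) = 5.
5 divides -165, so solutions exist.
Back-substitute for Bézout coefficients:
  5 = 105 - 5*20
  ... = 3630*(56) + 1175*(-173)
Scale by -165/5 = -33: (u₀, v₀) = (-1848, 5709).
General solution: u = -1848 + 235t, v = 5709 - 726t for integer t.
u ≥ 0: smallest is -1848 mod 235 = 32 (at t = 8), with v = -99.

32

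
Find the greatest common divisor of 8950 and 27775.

gcd(27775, 8950) = 25  (27775 = 3×8950 + 925, 8950 = 9×925 + 625, 925 = 1×625 + 300, 625 = 2×300 + 25, 300 = 12×25).

25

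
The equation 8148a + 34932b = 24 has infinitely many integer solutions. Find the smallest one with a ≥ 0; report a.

1239

gcd(34932, 8148):
  34932 = 4*8148 + 2340
  8148 = 3*2340 + 1128
  2340 = 2*1128 + 84
  1128 = 13*84 + 36
  84 = 2*36 + 12
  36 = 3*12
so gcd(34932, 8148) = 12.
12 divides 24, so solutions exist.
Back-substitute for Bézout coefficients:
  12 = 84 - 2*36
  ... = 8148*(-836) + 34932*(195)
Scale by 24/12 = 2: (a₀, b₀) = (-1672, 390).
General solution: a = -1672 + 2911t, b = 390 - 679t for integer t.
a ≥ 0: smallest is -1672 mod 2911 = 1239 (at t = 1), with b = -289.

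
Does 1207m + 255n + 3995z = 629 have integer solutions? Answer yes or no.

yes

gcd(1207, 255) = 17.
gcd(17, 3995) = 17.
17 divides 629, so integer solutions exist.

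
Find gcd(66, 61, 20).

gcd(66, 61):
  66 = 1×61 + 5
  61 = 12×5 + 1
  5 = 5×1
so gcd(66, 61) = 1.
gcd(1, 20) = 1.

1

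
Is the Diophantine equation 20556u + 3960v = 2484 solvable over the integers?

yes

gcd(20556, 3960):
  20556 = 5×3960 + 756
  3960 = 5×756 + 180
  756 = 4×180 + 36
  180 = 5×36
so gcd(20556, 3960) = 36.
36 divides 2484, so integer solutions exist.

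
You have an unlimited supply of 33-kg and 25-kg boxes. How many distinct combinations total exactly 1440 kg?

Need nonnegative integers with 33j + 25k = 1440.
gcd(33, 25) = 1, and 33·(-3) + 25·(4) = 1.
So (j₀, k₀) = (-4320, 5760); general j = -4320 + 25t, k = 5760 - 33t.
j ≥ 0 ⇒ t ≥ 173; k ≥ 0 ⇒ t ≤ 174. That's 2 values of t.

2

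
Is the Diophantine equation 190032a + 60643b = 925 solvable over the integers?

yes

gcd(190032, 60643) = 37  (190032 = 3×60643 + 8103, 60643 = 7×8103 + 3922, 8103 = 2×3922 + 259, 3922 = 15×259 + 37, 259 = 7×37).
37 divides 925, so integer solutions exist.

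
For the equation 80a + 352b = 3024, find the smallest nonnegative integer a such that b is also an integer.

gcd(352, 80) = 16  (352 = 4*80 + 32, 80 = 2*32 + 16, 32 = 2*16).
16 divides 3024, so solutions exist.
Back-substituting, 80*(9) + 352*(-2) = 16.
Scale by 3024/16 = 189: (a₀, b₀) = (1701, -378).
General solution: a = 1701 + 22t, b = -378 - 5t for integer t.
a ≥ 0: smallest is 1701 mod 22 = 7 (at t = -77), with b = 7.

7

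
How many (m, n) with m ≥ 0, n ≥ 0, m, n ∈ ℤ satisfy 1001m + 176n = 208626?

gcd(1001, 176) = 11.
By Bézout, 1001×(3) + 176×(-17) = 11.
One solution: (2, 1174).
General: m = 2 + 16t, n = 1174 - 91t.
m ≥ 0 ⇒ t ≥ 0; n ≥ 0 ⇒ t ≤ 12. So t ∈ [0, 12]: 13 solutions.

13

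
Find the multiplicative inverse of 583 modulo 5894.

gcd(5894, 583) = 1  (5894 = 10*583 + 64, 583 = 9*64 + 7, 64 = 9*7 + 1, 7 = 7*1).
Back-substituting, 583*(-829) + 5894*(82) = 1.
So 583*-829 ≡ 1 (mod 5894), and -829 mod 5894 = 5065.

5065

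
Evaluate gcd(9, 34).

1

gcd(34, 9):
  34 = 3×9 + 7
  9 = 1×7 + 2
  7 = 3×2 + 1
  2 = 2×1
so gcd(34, 9) = 1.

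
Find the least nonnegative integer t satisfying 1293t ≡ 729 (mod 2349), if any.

gcd(2349, 1293) = 3  (2349 = 1×1293 + 1056, 1293 = 1×1056 + 237, 1056 = 4×237 + 108, 237 = 2×108 + 21, 108 = 5×21 + 3, 21 = 7×3).
3 divides 729, so solutions exist.
Back-substituting, 1293×(-109) + 2349×(60) = 3.
So 1293×(-109) ≡ 3 (mod 2349); multiply by 243: t ≡ -26487 (mod 783).
Smallest nonnegative: t = -26487 mod 783 = 135.

135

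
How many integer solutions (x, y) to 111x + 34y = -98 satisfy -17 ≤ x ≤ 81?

gcd(111, 34):
  111 = 3*34 + 9
  34 = 3*9 + 7
  9 = 1*7 + 2
  7 = 3*2 + 1
  2 = 2*1
so gcd(111, 34) = 1.
Back-substitute for Bézout coefficients:
  1 = 7 - 3*2
  ... = 111*(-15) + 34*(49)
Scale by -98: particular solution (1470, -4802); reduce x mod 34: (8, -29).
General solution: x = 8 + 34t, y = -29 - 111t for integer t.
-17 ≤ 8 + 34t ≤ 81 gives t ∈ [0, 2], which is 3 values.

3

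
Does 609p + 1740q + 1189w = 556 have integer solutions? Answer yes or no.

no

gcd(1740, 609) = 87  (1740 = 2×609 + 522, 609 = 1×522 + 87, 522 = 6×87).
gcd(87, 1189) = 29.
29 does not divide 556 (remainder 5), so no integer solutions.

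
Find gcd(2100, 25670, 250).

gcd(25670, 2100):
  25670 = 12×2100 + 470
  2100 = 4×470 + 220
  470 = 2×220 + 30
  220 = 7×30 + 10
  30 = 3×10
so gcd(25670, 2100) = 10.
gcd(10, 250) = 10.

10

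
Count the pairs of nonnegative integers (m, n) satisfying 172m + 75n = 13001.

gcd(172, 75):
  172 = 2·75 + 22
  75 = 3·22 + 9
  22 = 2·9 + 4
  9 = 2·4 + 1
  4 = 4·1
so gcd(172, 75) = 1.
Back-substitute for Bézout coefficients:
  1 = 9 - 2·4
  ... = 172·(-17) + 75·(39)
Scale by 13001: one solution is (-221017, 507039). Reduce m mod 75: (8, 155).
General: m = 8 + 75t, n = 155 - 172t.
m ≥ 0 ⇒ t ≥ 0; n ≥ 0 ⇒ t ≤ 0. So t ∈ [0, 0]: 1 solution.

1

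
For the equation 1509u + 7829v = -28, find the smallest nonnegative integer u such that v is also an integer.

gcd(7829, 1509) = 1  (7829 = 5*1509 + 284, 1509 = 5*284 + 89, 284 = 3*89 + 17, 89 = 5*17 + 4, 17 = 4*4 + 1, 4 = 4*1).
1 divides -28, so solutions exist.
Back-substituting, 1509*(-1847) + 7829*(356) = 1.
Scale by -28/1 = -28: (u₀, v₀) = (51716, -9968).
General solution: u = 51716 + 7829t, v = -9968 - 1509t for integer t.
u ≥ 0: smallest is 51716 mod 7829 = 4742 (at t = -6), with v = -914.

4742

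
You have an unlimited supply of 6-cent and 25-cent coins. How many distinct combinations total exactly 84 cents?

1

Need nonnegative integers with 6j + 25k = 84.
gcd(6, 25) = 1, and 6·(-4) + 25·(1) = 1.
So (j₀, k₀) = (-336, 84); general j = -336 + 25t, k = 84 - 6t.
j ≥ 0 ⇒ t ≥ 14; k ≥ 0 ⇒ t ≤ 14. That's 1 value of t.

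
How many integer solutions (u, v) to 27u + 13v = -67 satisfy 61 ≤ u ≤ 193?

gcd(27, 13) = 1  (27 = 2*13 + 1, 13 = 13*1).
Back-substituting, 27*(1) + 13*(-2) = 1.
Scale by -67: particular solution (-67, 134); reduce u mod 13: (11, -28).
General solution: u = 11 + 13t, v = -28 - 27t for integer t.
61 ≤ 11 + 13t ≤ 193 gives t ∈ [4, 14], which is 11 values.

11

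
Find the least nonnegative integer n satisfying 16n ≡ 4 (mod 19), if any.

5

gcd(19, 16):
  19 = 1×16 + 3
  16 = 5×3 + 1
  3 = 3×1
so gcd(19, 16) = 1.
1 divides 4, so solutions exist.
Back-substitute for Bézout coefficients:
  1 = 16 - 5×3
  ... = 16×(6) + 19×(-5)
So 16×(6) ≡ 1 (mod 19); multiply by 4: n ≡ 24 (mod 19).
Smallest nonnegative: n = 24 mod 19 = 5.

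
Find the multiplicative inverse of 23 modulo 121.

100

gcd(121, 23) = 1  (121 = 5×23 + 6, 23 = 3×6 + 5, 6 = 1×5 + 1, 5 = 5×1).
Back-substituting, 23×(-21) + 121×(4) = 1.
So 23×-21 ≡ 1 (mod 121), and -21 mod 121 = 100.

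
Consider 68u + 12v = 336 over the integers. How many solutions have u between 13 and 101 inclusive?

gcd(68, 12) = 4.
By Bézout, 68*(-1) + 12*(6) = 4.
Particular solution: (0, 28).
General solution: u = 0 + 3t, v = 28 - 17t for integer t.
13 ≤ 0 + 3t ≤ 101 gives t ∈ [5, 33], which is 29 values.

29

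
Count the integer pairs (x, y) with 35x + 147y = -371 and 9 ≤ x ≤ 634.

gcd(147, 35):
  147 = 4×35 + 7
  35 = 5×7
so gcd(147, 35) = 7.
Back-substitute for Bézout coefficients:
  7 = 147 - 4×35
  ... = 35×(-4) + 147×(1)
Scale by -53: particular solution (212, -53); reduce x mod 21: (2, -3).
General solution: x = 2 + 21t, y = -3 - 5t for integer t.
9 ≤ 2 + 21t ≤ 634 gives t ∈ [1, 30], which is 30 values.

30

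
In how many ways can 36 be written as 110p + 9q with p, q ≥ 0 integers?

1

gcd(110, 9):
  110 = 12×9 + 2
  9 = 4×2 + 1
  2 = 2×1
so gcd(110, 9) = 1.
Back-substitute for Bézout coefficients:
  1 = 9 - 4×2
  ... = 110×(-4) + 9×(49)
Scale by 36: one solution is (-144, 1764). Reduce p mod 9: (0, 4).
General: p = 0 + 9t, q = 4 - 110t.
p ≥ 0 ⇒ t ≥ 0; q ≥ 0 ⇒ t ≤ 0. So t ∈ [0, 0]: 1 solution.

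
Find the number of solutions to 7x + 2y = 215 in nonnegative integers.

15

gcd(7, 2) = 1  (7 = 3·2 + 1, 2 = 2·1).
Back-substituting, 7·(1) + 2·(-3) = 1.
Scale by 215: one solution is (215, -645). Reduce x mod 2: (1, 104).
General: x = 1 + 2t, y = 104 - 7t.
x ≥ 0 ⇒ t ≥ 0; y ≥ 0 ⇒ t ≤ 14. So t ∈ [0, 14]: 15 solutions.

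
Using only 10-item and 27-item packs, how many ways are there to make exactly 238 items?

Need nonnegative integers with 10j + 27k = 238.
gcd(10, 27) = 1, and 10·(-8) + 27·(3) = 1.
So (j₀, k₀) = (-1904, 714); general j = -1904 + 27t, k = 714 - 10t.
j ≥ 0 ⇒ t ≥ 71; k ≥ 0 ⇒ t ≤ 71. That's 1 value of t.

1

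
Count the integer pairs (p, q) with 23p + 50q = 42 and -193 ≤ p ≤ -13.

3

gcd(50, 23) = 1.
By Bézout, 23·(-13) + 50·(6) = 1.
Particular solution: (4, -1).
General solution: p = 4 + 50t, q = -1 - 23t for integer t.
-193 ≤ 4 + 50t ≤ -13 gives t ∈ [-3, -1], which is 3 values.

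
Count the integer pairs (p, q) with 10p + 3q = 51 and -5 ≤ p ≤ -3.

gcd(10, 3):
  10 = 3*3 + 1
  3 = 3*1
so gcd(10, 3) = 1.
Back-substitute for Bézout coefficients:
  1 = 10 - 3*3
  ... = 10*(1) + 3*(-3)
Scale by 51: particular solution (51, -153); reduce p mod 3: (0, 17).
General solution: p = 0 + 3t, q = 17 - 10t for integer t.
-5 ≤ 0 + 3t ≤ -3 gives t ∈ [-1, -1], which is 1 value.

1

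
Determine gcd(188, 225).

gcd(225, 188):
  225 = 1·188 + 37
  188 = 5·37 + 3
  37 = 12·3 + 1
  3 = 3·1
so gcd(225, 188) = 1.

1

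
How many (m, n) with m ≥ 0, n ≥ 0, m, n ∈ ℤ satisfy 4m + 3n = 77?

6

gcd(4, 3) = 1  (4 = 1×3 + 1, 3 = 3×1).
Back-substituting, 4×(1) + 3×(-1) = 1.
Scale by 77: one solution is (77, -77). Reduce m mod 3: (2, 23).
General: m = 2 + 3t, n = 23 - 4t.
m ≥ 0 ⇒ t ≥ 0; n ≥ 0 ⇒ t ≤ 5. So t ∈ [0, 5]: 6 solutions.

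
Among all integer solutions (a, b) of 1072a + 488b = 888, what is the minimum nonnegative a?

gcd(1072, 488) = 8  (1072 = 2*488 + 96, 488 = 5*96 + 8, 96 = 12*8).
8 divides 888, so solutions exist.
Back-substituting, 1072*(-5) + 488*(11) = 8.
Scale by 888/8 = 111: (a₀, b₀) = (-555, 1221).
General solution: a = -555 + 61t, b = 1221 - 134t for integer t.
a ≥ 0: smallest is -555 mod 61 = 55 (at t = 10), with b = -119.

55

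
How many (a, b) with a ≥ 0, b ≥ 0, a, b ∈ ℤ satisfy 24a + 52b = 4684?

gcd(52, 24):
  52 = 2*24 + 4
  24 = 6*4
so gcd(52, 24) = 4.
Back-substitute for Bézout coefficients:
  4 = 52 - 2*24
  ... = 24*(-2) + 52*(1)
Scale by 1171: one solution is (-2342, 1171). Reduce a mod 13: (11, 85).
General: a = 11 + 13t, b = 85 - 6t.
a ≥ 0 ⇒ t ≥ 0; b ≥ 0 ⇒ t ≤ 14. So t ∈ [0, 14]: 15 solutions.

15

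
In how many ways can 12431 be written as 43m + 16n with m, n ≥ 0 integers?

18

gcd(43, 16) = 1.
By Bézout, 43*(3) + 16*(-8) = 1.
One solution: (13, 742).
General: m = 13 + 16t, n = 742 - 43t.
m ≥ 0 ⇒ t ≥ 0; n ≥ 0 ⇒ t ≤ 17. So t ∈ [0, 17]: 18 solutions.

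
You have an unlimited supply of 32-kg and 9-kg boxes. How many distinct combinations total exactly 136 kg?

Need nonnegative integers with 32j + 9k = 136.
gcd(32, 9) = 1, and 32·(2) + 9·(-7) = 1.
So (j₀, k₀) = (272, -952); general j = 272 + 9t, k = -952 - 32t.
j ≥ 0 ⇒ t ≥ -30; k ≥ 0 ⇒ t ≤ -30. That's 1 value of t.

1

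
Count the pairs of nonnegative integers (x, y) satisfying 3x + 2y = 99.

gcd(3, 2) = 1  (3 = 1×2 + 1, 2 = 2×1).
Back-substituting, 3×(1) + 2×(-1) = 1.
Scale by 99: one solution is (99, -99). Reduce x mod 2: (1, 48).
General: x = 1 + 2t, y = 48 - 3t.
x ≥ 0 ⇒ t ≥ 0; y ≥ 0 ⇒ t ≤ 16. So t ∈ [0, 16]: 17 solutions.

17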